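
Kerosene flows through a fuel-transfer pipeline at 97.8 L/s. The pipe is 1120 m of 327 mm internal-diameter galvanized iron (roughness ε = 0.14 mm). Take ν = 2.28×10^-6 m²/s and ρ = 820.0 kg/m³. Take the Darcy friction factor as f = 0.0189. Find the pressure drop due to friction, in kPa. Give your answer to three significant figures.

Δp ≈ 36.0 kPa

V = 4Q/(πD²) = 4·0.0978/(π·0.327²) = 1.165 m/s
h_f = f(L/D)V²/(2g) = 0.01890·(1120/0.327)·1.165²/(2·9.81) = 4.474 m
Δp = ρg·h_f = 820.0·9.81·4.474 = 35.99 kPa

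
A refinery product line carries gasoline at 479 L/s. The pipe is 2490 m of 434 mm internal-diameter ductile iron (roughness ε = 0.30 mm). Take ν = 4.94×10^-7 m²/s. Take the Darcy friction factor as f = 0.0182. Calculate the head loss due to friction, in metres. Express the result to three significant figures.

V = 4Q/(πD²) = 4·0.479/(π·0.434²) = 3.238 m/s
h_f = f(L/D)V²/(2g) = 0.01820·(2490/0.434)·3.238²/(2·9.81) = 55.80 m

h_f ≈ 55.8 m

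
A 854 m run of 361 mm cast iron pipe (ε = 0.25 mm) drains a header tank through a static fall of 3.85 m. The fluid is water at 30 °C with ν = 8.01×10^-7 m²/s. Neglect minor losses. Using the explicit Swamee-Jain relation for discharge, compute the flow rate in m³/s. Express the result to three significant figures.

Q ≈ 0.134 m³/s

Swamee-Jain (Type II): Q = -0.965·√(gD⁵h_f/L)·ln[ε/(3.7D) + √(3.17ν²L/(gD³h_f))]
√(gD⁵h_f/L) = √(9.81·0.361⁵·3.85/854) = 0.01647
ε/(3.7D) = 1.87×10^-4; √(3.17ν²L/(gD³h_f)) = 3.13×10^-5
Q = -0.965·0.01647·ln(2.184×10^-4) = 0.1339 m³/s
Check: V = 1.31 m/s, Re = 5.90×10^5, f = 0.01877, h_f = 3.87 m ≈ 3.85 m ✓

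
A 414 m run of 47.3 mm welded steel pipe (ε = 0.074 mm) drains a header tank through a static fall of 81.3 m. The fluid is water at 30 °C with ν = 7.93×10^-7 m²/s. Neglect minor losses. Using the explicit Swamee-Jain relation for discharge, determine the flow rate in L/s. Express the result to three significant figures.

Q ≈ 4.93 L/s

Swamee-Jain (Type II): Q = -0.965·√(gD⁵h_f/L)·ln[ε/(3.7D) + √(3.17ν²L/(gD³h_f))]
√(gD⁵h_f/L) = √(9.81·0.0473⁵·81.3/414) = 6.754×10^-4
ε/(3.7D) = 4.23×10^-4; √(3.17ν²L/(gD³h_f)) = 9.89×10^-5
Q = -0.965·6.754×10^-4·ln(5.217×10^-4) = 0.004926 m³/s
Check: V = 2.80 m/s, Re = 1.67×10^5, f = 0.02338, h_f = 82.0 m ≈ 81.3 m ✓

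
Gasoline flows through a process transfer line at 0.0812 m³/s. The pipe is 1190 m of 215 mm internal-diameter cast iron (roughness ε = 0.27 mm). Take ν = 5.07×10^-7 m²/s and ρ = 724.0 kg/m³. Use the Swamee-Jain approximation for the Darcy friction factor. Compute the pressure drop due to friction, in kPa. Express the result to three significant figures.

V = 4Q/(πD²) = 4·0.0812/(π·0.215²) = 2.237 m/s
Re = VD/ν = 2.237·0.215/5.07×10^-7 = 9.48×10^5 → turbulent
ε/D = 0.27/215 = 0.00126
Swamee-Jain: f = 0.02113
h_f = f(L/D)V²/(2g) = 0.02113·(1190/0.215)·2.237²/(2·9.81) = 29.82 m
Δp = ρg·h_f = 724.0·9.81·29.82 = 211.8 kPa

Δp ≈ 212 kPa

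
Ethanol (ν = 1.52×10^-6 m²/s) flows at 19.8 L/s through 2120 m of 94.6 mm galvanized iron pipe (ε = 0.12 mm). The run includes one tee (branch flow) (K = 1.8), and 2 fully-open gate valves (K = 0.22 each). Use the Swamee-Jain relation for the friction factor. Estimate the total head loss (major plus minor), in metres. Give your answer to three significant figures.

V = 4Q/(πD²) = 2.817 m/s; V²/2g = 0.4045 m
Re = 1.75×10^5, ε/D = 0.00127 → f = 0.02235 (Swamee-Jain)
Major: h_f = f(L/D)·V²/2g = 0.02235·22410·0.4045 = 202.6 m
Minor: ΣK = 2.24; h_m = ΣK·V²/2g = 0.9060 m
Total H_L = 202.6 + 0.9060 = 203.5 m

H_L ≈ 203 m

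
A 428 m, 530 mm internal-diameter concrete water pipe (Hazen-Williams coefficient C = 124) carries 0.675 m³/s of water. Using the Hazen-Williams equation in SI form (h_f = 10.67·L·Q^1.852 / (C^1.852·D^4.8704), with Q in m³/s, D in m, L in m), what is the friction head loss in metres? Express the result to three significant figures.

h_f = 10.67·428·0.675^1.852 / (124^1.852·0.530^4.8704) = 6.447 m

h_f ≈ 6.45 m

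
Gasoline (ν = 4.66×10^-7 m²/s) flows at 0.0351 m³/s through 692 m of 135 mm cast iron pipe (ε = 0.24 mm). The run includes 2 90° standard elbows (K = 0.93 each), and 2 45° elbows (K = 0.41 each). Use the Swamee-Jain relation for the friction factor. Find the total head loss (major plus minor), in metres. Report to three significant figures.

V = 4Q/(πD²) = 2.452 m/s; V²/2g = 0.3065 m
Re = 7.10×10^5, ε/D = 0.00178 → f = 0.02308 (Swamee-Jain)
Major: h_f = f(L/D)·V²/2g = 0.02308·5126·0.3065 = 36.26 m
Minor: ΣK = 2.68; h_m = ΣK·V²/2g = 0.8214 m
Total H_L = 36.26 + 0.8214 = 37.08 m

H_L ≈ 37.1 m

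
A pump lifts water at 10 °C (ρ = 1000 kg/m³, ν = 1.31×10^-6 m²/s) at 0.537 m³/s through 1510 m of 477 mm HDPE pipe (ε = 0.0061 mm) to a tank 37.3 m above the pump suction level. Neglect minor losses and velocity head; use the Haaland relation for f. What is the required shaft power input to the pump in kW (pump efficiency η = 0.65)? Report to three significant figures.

P_shaft ≈ 440 kW

V = 4Q/(πD²) = 3.005 m/s; Re = 1.09×10^6; ε/D = 1.28×10^-5; f = 0.01166
h_f = f(L/D)V²/2g = 16.99 m
Total head H = z + h_f = 37.3 + 16.99 = 54.29 m
P_hyd = ρgQH = 1000·9.81·0.537·54.29 = 286.0 kW
P_shaft = P_hyd/η = 286.0/0.65 = 440.0 kW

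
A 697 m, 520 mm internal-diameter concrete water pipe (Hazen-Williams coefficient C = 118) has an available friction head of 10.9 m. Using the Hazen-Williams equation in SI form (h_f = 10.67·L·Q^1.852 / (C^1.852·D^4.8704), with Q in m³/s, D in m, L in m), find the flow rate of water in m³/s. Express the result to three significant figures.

Q ≈ 0.623 m³/s

Rearranging: Q = [h_f·C^1.852·D^4.8704 / (10.67·L)]^(1/1.852)
Q = [10.9·118^1.852·0.520^4.8704 / (10.67·697)]^0.540 = 0.6235 m³/s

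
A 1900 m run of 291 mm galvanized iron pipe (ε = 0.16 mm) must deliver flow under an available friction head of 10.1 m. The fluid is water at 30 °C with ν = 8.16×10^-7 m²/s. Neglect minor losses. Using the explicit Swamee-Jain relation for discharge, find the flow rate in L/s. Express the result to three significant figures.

Q ≈ 86.3 L/s

Swamee-Jain (Type II): Q = -0.965·√(gD⁵h_f/L)·ln[ε/(3.7D) + √(3.17ν²L/(gD³h_f))]
√(gD⁵h_f/L) = √(9.81·0.291⁵·10.1/1900) = 0.01043
ε/(3.7D) = 1.49×10^-4; √(3.17ν²L/(gD³h_f)) = 4.05×10^-5
Q = -0.965·0.01043·ln(1.891×10^-4) = 0.08630 m³/s
Check: V = 1.30 m/s, Re = 4.63×10^5, f = 0.01815, h_f = 10.2 m ≈ 10.1 m ✓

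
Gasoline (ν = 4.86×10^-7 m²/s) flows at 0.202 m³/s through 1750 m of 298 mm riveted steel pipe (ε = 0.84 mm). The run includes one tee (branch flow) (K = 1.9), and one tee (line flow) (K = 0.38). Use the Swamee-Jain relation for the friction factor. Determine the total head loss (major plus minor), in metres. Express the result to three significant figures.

V = 4Q/(πD²) = 2.896 m/s; V²/2g = 0.4275 m
Re = 1.78×10^6, ε/D = 0.00282 → f = 0.02584 (Swamee-Jain)
Major: h_f = f(L/D)·V²/2g = 0.02584·5872·0.4275 = 64.88 m
Minor: ΣK = 2.28; h_m = ΣK·V²/2g = 0.9748 m
Total H_L = 64.88 + 0.9748 = 65.85 m

H_L ≈ 65.8 m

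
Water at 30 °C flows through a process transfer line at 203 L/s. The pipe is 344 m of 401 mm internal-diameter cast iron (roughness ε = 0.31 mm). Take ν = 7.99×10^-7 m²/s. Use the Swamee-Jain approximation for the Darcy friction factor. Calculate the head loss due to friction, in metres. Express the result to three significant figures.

h_f ≈ 2.15 m

V = 4Q/(πD²) = 4·0.203/(π·0.401²) = 1.607 m/s
Re = VD/ν = 1.607·0.401/7.99×10^-7 = 8.07×10^5 → turbulent
ε/D = 0.31/401 = 7.73×10^-4
Swamee-Jain: f = 0.01902
h_f = f(L/D)V²/(2g) = 0.01902·(344/0.401)·1.607²/(2·9.81) = 2.148 m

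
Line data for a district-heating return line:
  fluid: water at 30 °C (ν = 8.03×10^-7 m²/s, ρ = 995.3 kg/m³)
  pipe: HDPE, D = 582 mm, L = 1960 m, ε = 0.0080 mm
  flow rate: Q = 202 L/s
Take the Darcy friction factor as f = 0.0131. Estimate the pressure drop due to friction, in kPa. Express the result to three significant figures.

V = 4Q/(πD²) = 4·0.202/(π·0.582²) = 0.7593 m/s
h_f = f(L/D)V²/(2g) = 0.01310·(1960/0.582)·0.7593²/(2·9.81) = 1.296 m
Δp = ρg·h_f = 995.3·9.81·1.296 = 12.66 kPa

Δp ≈ 12.7 kPa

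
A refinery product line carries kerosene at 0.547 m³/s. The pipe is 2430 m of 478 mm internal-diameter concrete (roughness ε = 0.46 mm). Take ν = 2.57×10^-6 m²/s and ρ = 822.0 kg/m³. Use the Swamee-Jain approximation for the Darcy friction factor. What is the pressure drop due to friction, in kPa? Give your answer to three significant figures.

Δp ≈ 390 kPa

V = 4Q/(πD²) = 4·0.547/(π·0.478²) = 3.048 m/s
Re = VD/ν = 3.048·0.478/2.57×10^-6 = 5.67×10^5 → turbulent
ε/D = 0.46/478 = 9.62×10^-4
Swamee-Jain: f = 0.02011
h_f = f(L/D)V²/(2g) = 0.02011·(2430/0.478)·3.048²/(2·9.81) = 48.42 m
Δp = ρg·h_f = 822.0·9.81·48.42 = 390.5 kPa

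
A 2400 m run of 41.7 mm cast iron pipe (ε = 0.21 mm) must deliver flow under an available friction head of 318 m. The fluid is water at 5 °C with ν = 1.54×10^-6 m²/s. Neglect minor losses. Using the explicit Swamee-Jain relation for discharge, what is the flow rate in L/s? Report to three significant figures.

Swamee-Jain (Type II): Q = -0.965·√(gD⁵h_f/L)·ln[ε/(3.7D) + √(3.17ν²L/(gD³h_f))]
√(gD⁵h_f/L) = √(9.81·0.0417⁵·318/2400) = 4.048×10^-4
ε/(3.7D) = 0.00136; √(3.17ν²L/(gD³h_f)) = 2.82×10^-4
Q = -0.965·4.048×10^-4·ln(0.001643) = 0.002505 m³/s
Check: V = 1.83 m/s, Re = 4.97×10^4, f = 0.03260, h_f = 322 m ≈ 318 m ✓

Q ≈ 2.50 L/s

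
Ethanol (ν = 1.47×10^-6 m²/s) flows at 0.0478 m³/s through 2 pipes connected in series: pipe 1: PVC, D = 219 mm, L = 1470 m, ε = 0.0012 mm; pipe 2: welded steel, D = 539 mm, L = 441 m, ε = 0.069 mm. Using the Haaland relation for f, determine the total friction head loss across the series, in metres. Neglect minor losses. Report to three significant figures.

H ≈ 8.68 m

Pipe 1: V = 1.269 m/s, Re = 1.89×10^5, ε/D = 5.48×10^-6, f = 0.01570, h_1 = f(L/D)V²/2g = 8.650 m
Pipe 2: V = 0.2095 m/s, Re = 7.68×10^4, ε/D = 1.28×10^-4, f = 0.01933, h_2 = f(L/D)V²/2g = 0.03538 m
Series → Q common, losses add: H = Σh = 8.685 m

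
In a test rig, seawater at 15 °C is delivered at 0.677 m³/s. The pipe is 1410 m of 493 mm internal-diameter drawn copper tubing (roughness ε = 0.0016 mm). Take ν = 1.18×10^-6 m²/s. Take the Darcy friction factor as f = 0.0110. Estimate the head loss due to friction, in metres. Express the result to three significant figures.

V = 4Q/(πD²) = 4·0.677/(π·0.493²) = 3.547 m/s
h_f = f(L/D)V²/(2g) = 0.01100·(1410/0.493)·3.547²/(2·9.81) = 20.17 m

h_f ≈ 20.2 m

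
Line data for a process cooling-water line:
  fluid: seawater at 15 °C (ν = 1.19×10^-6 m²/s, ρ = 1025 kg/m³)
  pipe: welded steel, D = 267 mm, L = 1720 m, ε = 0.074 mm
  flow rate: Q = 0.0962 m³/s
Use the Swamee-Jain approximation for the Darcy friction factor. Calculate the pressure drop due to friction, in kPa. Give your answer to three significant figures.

V = 4Q/(πD²) = 4·0.0962/(π·0.267²) = 1.718 m/s
Re = VD/ν = 1.718·0.267/1.19×10^-6 = 3.86×10^5 → turbulent
ε/D = 0.074/267 = 2.77×10^-4
Swamee-Jain: f = 0.01652
h_f = f(L/D)V²/(2g) = 0.01652·(1720/0.267)·1.718²/(2·9.81) = 16.01 m
Δp = ρg·h_f = 1025·9.81·16.01 = 161.0 kPa

Δp ≈ 161 kPa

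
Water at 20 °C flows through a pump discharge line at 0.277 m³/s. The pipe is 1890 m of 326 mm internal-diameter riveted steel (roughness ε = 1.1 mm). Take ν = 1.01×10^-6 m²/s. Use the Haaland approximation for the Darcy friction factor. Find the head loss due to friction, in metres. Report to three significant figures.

V = 4Q/(πD²) = 4·0.277/(π·0.326²) = 3.319 m/s
Re = VD/ν = 3.319·0.326/1.01×10^-6 = 1.07×10^6 → turbulent
ε/D = 1.1/326 = 0.00337
Haaland: f = 0.02721
h_f = f(L/D)V²/(2g) = 0.02721·(1890/0.326)·3.319²/(2·9.81) = 88.55 m

h_f ≈ 88.6 m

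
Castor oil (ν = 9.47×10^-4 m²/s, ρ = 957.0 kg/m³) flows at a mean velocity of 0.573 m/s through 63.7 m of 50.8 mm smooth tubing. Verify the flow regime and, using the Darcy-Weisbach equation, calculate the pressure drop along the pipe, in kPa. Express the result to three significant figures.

Δp ≈ 410 kPa

Re = VD/ν = 0.573·0.05080/9.47×10^-4 = 30.7 → laminar (Re < 2300)
f = 64/Re = 2.082
h_f = f(L/D)V²/(2g) = 2.082·(63.7/0.05080)·0.573²/(2·9.81) = 43.69 m
Δp = ρg·h_f = 957.0·9.81·43.69 = 410.2 kPa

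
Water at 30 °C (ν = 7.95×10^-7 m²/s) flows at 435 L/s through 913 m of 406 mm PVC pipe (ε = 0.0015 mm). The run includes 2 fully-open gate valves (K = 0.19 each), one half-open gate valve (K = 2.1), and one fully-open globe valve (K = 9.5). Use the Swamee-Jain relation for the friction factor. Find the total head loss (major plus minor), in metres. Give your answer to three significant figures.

H_L ≈ 20.8 m

V = 4Q/(πD²) = 3.360 m/s; V²/2g = 0.5754 m
Re = 1.72×10^6, ε/D = 3.69×10^-6 → f = 0.01075 (Swamee-Jain)
Major: h_f = f(L/D)·V²/2g = 0.01075·2249·0.5754 = 13.91 m
Minor: ΣK = 12.0; h_m = ΣK·V²/2g = 6.894 m
Total H_L = 13.91 + 6.894 = 20.80 m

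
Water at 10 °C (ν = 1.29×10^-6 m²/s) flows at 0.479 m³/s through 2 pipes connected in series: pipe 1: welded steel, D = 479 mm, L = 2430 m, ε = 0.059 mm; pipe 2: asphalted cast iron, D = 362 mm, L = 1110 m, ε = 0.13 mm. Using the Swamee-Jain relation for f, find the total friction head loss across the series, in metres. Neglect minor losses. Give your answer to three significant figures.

Pipe 1: V = 2.658 m/s, Re = 9.87×10^5, ε/D = 1.23×10^-4, f = 0.01385, h_1 = f(L/D)V²/2g = 25.30 m
Pipe 2: V = 4.654 m/s, Re = 1.31×10^6, ε/D = 3.59×10^-4, f = 0.01611, h_2 = f(L/D)V²/2g = 54.54 m
Series → Q common, losses add: H = Σh = 79.84 m

H ≈ 79.8 m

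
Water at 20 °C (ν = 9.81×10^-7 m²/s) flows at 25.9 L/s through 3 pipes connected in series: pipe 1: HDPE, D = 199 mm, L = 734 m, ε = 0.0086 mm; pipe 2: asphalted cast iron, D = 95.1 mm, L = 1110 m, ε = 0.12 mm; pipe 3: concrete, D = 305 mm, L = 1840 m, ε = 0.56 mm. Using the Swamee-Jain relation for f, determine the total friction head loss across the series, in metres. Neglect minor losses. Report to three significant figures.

Pipe 1: V = 0.8327 m/s, Re = 1.69×10^5, ε/D = 4.32×10^-5, f = 0.01641, h_1 = f(L/D)V²/2g = 2.139 m
Pipe 2: V = 3.646 m/s, Re = 3.53×10^5, ε/D = 0.00126, f = 0.02164, h_2 = f(L/D)V²/2g = 171.2 m
Pipe 3: V = 0.3545 m/s, Re = 1.10×10^5, ε/D = 0.00184, f = 0.02474, h_3 = f(L/D)V²/2g = 0.9560 m
Series → Q common, losses add: H = Σh = 174.3 m

H ≈ 174 m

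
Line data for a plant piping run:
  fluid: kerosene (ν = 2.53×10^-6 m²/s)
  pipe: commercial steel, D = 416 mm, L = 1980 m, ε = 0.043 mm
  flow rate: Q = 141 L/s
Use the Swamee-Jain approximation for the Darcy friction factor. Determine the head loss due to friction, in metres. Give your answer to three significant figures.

V = 4Q/(πD²) = 4·0.141/(π·0.416²) = 1.037 m/s
Re = VD/ν = 1.037·0.416/2.53×10^-6 = 1.71×10^5 → turbulent
ε/D = 0.043/416 = 1.03×10^-4
Swamee-Jain: f = 0.01684
h_f = f(L/D)V²/(2g) = 0.01684·(1980/0.416)·1.037²/(2·9.81) = 4.396 m

h_f ≈ 4.40 m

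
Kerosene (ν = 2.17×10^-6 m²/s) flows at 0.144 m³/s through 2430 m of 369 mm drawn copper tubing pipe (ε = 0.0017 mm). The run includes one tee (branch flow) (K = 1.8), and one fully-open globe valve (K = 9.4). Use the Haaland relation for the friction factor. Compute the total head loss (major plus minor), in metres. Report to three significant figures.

H_L ≈ 10.2 m

V = 4Q/(πD²) = 1.347 m/s; V²/2g = 0.09241 m
Re = 2.29×10^5, ε/D = 4.61×10^-6 → f = 0.01513 (Haaland)
Major: h_f = f(L/D)·V²/2g = 0.01513·6585·0.09241 = 9.206 m
Minor: ΣK = 11.2; h_m = ΣK·V²/2g = 1.035 m
Total H_L = 9.206 + 1.035 = 10.24 m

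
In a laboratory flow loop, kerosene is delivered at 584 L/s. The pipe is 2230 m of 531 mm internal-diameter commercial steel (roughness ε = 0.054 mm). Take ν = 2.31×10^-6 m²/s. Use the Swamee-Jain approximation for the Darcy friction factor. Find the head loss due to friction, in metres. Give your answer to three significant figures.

V = 4Q/(πD²) = 4·0.584/(π·0.531²) = 2.637 m/s
Re = VD/ν = 2.637·0.531/2.31×10^-6 = 6.06×10^5 → turbulent
ε/D = 0.054/531 = 1.02×10^-4
Swamee-Jain: f = 0.01418
h_f = f(L/D)V²/(2g) = 0.01418·(2230/0.531)·2.637²/(2·9.81) = 21.11 m

h_f ≈ 21.1 m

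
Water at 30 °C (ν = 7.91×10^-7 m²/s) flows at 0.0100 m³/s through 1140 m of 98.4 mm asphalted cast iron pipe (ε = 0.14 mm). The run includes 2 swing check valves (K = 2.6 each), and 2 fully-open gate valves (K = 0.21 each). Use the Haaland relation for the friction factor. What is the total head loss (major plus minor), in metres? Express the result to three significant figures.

H_L ≈ 23.6 m

V = 4Q/(πD²) = 1.315 m/s; V²/2g = 0.08813 m
Re = 1.64×10^5, ε/D = 0.00142 → f = 0.02267 (Haaland)
Major: h_f = f(L/D)·V²/2g = 0.02267·11585·0.08813 = 23.14 m
Minor: ΣK = 5.62; h_m = ΣK·V²/2g = 0.4953 m
Total H_L = 23.14 + 0.4953 = 23.64 m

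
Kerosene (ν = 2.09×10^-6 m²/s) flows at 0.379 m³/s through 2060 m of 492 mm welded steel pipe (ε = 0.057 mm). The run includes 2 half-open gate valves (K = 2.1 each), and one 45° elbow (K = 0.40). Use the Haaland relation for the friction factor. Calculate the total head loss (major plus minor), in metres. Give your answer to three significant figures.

H_L ≈ 13.3 m

V = 4Q/(πD²) = 1.994 m/s; V²/2g = 0.2026 m
Re = 4.69×10^5, ε/D = 1.16×10^-4 → f = 0.01454 (Haaland)
Major: h_f = f(L/D)·V²/2g = 0.01454·4187·0.2026 = 12.33 m
Minor: ΣK = 4.60; h_m = ΣK·V²/2g = 0.9317 m
Total H_L = 12.33 + 0.9317 = 13.26 m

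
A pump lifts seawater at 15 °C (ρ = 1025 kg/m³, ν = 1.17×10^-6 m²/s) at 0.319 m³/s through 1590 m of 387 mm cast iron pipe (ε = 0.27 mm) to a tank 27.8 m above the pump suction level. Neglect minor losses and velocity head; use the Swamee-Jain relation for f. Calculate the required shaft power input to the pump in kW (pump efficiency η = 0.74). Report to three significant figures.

V = 4Q/(πD²) = 2.712 m/s; Re = 8.97×10^5; ε/D = 6.98×10^-4; f = 0.01856
h_f = f(L/D)V²/2g = 28.58 m
Total head H = z + h_f = 27.8 + 28.58 = 56.38 m
P_hyd = ρgQH = 1025·9.81·0.319·56.38 = 180.9 kW
P_shaft = P_hyd/η = 180.9/0.74 = 244.4 kW

P_shaft ≈ 244 kW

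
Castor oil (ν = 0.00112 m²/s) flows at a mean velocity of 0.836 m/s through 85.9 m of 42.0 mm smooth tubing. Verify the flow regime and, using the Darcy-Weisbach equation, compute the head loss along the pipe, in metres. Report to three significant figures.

h_f ≈ 149 m

Re = VD/ν = 0.836·0.04200/0.00112 = 31.4 → laminar (Re < 2300)
f = 64/Re = 2.041
h_f = f(L/D)V²/(2g) = 2.041·(85.9/0.04200)·0.836²/(2·9.81) = 148.7 m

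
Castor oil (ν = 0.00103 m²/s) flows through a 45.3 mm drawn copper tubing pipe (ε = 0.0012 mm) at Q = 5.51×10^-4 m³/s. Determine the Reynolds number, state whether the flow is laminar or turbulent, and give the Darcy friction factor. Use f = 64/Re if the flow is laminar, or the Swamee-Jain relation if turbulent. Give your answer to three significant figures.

Re ≈ 15.0; laminar; f = 64/Re ≈ 4.26

V = 4Q/(πD²) = 0.3419 m/s
Re = VD/ν = 0.3419·0.0453/0.00103 = 15.0
Re < 2300 → laminar → f = 64/Re = 4.257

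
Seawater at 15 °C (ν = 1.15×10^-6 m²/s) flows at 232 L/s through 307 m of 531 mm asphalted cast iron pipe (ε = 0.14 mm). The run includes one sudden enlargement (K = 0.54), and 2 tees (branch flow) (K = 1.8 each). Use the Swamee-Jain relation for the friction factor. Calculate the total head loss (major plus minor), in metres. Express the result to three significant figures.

V = 4Q/(πD²) = 1.048 m/s; V²/2g = 0.05594 m
Re = 4.84×10^5, ε/D = 2.64×10^-4 → f = 0.01612 (Swamee-Jain)
Major: h_f = f(L/D)·V²/2g = 0.01612·578.2·0.05594 = 0.5212 m
Minor: ΣK = 4.14; h_m = ΣK·V²/2g = 0.2316 m
Total H_L = 0.5212 + 0.2316 = 0.7528 m

H_L ≈ 0.753 m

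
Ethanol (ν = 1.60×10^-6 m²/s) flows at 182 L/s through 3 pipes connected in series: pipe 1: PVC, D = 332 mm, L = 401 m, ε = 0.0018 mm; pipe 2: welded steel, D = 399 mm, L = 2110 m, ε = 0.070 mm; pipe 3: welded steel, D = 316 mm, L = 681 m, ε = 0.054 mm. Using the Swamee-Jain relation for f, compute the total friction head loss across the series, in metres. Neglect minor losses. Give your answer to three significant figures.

H ≈ 21.8 m

Pipe 1: V = 2.102 m/s, Re = 4.36×10^5, ε/D = 5.42×10^-6, f = 0.01350, h_1 = f(L/D)V²/2g = 3.672 m
Pipe 2: V = 1.456 m/s, Re = 3.63×10^5, ε/D = 1.75×10^-4, f = 0.01577, h_2 = f(L/D)V²/2g = 9.005 m
Pipe 3: V = 2.321 m/s, Re = 4.58×10^5, ε/D = 1.71×10^-4, f = 0.01536, h_3 = f(L/D)V²/2g = 9.084 m
Series → Q common, losses add: H = Σh = 21.76 m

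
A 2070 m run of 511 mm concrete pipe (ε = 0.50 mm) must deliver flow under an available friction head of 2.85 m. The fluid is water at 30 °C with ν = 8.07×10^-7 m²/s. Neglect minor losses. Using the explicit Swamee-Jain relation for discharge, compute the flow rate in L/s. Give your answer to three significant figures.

Swamee-Jain (Type II): Q = -0.965·√(gD⁵h_f/L)·ln[ε/(3.7D) + √(3.17ν²L/(gD³h_f))]
√(gD⁵h_f/L) = √(9.81·0.511⁵·2.85/2070) = 0.02169
ε/(3.7D) = 2.64×10^-4; √(3.17ν²L/(gD³h_f)) = 3.38×10^-5
Q = -0.965·0.02169·ln(2.983×10^-4) = 0.1699 m³/s
Check: V = 0.829 m/s, Re = 5.25×10^5, f = 0.02023, h_f = 2.87 m ≈ 2.85 m ✓

Q ≈ 170 L/s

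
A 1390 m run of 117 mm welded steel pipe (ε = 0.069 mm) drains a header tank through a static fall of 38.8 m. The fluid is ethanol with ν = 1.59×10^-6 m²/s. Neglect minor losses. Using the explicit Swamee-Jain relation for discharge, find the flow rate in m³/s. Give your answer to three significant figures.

Swamee-Jain (Type II): Q = -0.965·√(gD⁵h_f/L)·ln[ε/(3.7D) + √(3.17ν²L/(gD³h_f))]
√(gD⁵h_f/L) = √(9.81·0.117⁵·38.8/1390) = 0.002450
ε/(3.7D) = 1.59×10^-4; √(3.17ν²L/(gD³h_f)) = 1.35×10^-4
Q = -0.965·0.002450·ln(2.946×10^-4) = 0.01922 m³/s
Check: V = 1.79 m/s, Re = 1.32×10^5, f = 0.02016, h_f = 39.0 m ≈ 38.8 m ✓

Q ≈ 0.0192 m³/s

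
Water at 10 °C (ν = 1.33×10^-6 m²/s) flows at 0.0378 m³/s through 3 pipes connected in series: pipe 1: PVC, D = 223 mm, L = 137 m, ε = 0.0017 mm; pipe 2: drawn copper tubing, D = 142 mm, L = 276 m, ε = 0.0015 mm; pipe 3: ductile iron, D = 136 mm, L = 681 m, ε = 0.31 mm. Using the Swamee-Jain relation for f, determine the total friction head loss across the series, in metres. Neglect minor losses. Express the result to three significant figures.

Pipe 1: V = 0.9678 m/s, Re = 1.62×10^5, ε/D = 7.62×10^-6, f = 0.01625, h_1 = f(L/D)V²/2g = 0.4765 m
Pipe 2: V = 2.387 m/s, Re = 2.55×10^5, ε/D = 1.06×10^-5, f = 0.01494, h_2 = f(L/D)V²/2g = 8.430 m
Pipe 3: V = 2.602 m/s, Re = 2.66×10^5, ε/D = 0.00228, f = 0.02503, h_3 = f(L/D)V²/2g = 43.25 m
Series → Q common, losses add: H = Σh = 52.16 m

H ≈ 52.2 m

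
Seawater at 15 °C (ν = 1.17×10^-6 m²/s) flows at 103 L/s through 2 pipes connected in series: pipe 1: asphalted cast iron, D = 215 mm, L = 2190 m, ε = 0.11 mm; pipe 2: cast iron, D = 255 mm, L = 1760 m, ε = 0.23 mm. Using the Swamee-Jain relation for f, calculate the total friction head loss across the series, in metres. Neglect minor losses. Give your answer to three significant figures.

H ≈ 103 m

Pipe 1: V = 2.837 m/s, Re = 5.21×10^5, ε/D = 5.12×10^-4, f = 0.01781, h_1 = f(L/D)V²/2g = 74.44 m
Pipe 2: V = 2.017 m/s, Re = 4.40×10^5, ε/D = 9.02×10^-4, f = 0.02000, h_2 = f(L/D)V²/2g = 28.62 m
Series → Q common, losses add: H = Σh = 103.1 m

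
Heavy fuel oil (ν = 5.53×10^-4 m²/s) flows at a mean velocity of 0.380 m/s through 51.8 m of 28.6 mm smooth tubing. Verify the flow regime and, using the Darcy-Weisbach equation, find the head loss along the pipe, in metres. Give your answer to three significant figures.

Re = VD/ν = 0.380·0.02860/5.53×10^-4 = 19.7 → laminar (Re < 2300)
f = 64/Re = 3.257
h_f = f(L/D)V²/(2g) = 3.257·(51.8/0.02860)·0.380²/(2·9.81) = 43.41 m

h_f ≈ 43.4 m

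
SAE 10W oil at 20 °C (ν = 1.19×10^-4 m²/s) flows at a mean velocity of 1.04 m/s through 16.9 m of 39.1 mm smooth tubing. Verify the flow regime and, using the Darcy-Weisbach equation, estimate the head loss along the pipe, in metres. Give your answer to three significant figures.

h_f ≈ 4.46 m

Re = VD/ν = 1.04·0.03910/1.19×10^-4 = 342 → laminar (Re < 2300)
f = 64/Re = 0.1873
h_f = f(L/D)V²/(2g) = 0.1873·(16.9/0.03910)·1.04²/(2·9.81) = 4.463 m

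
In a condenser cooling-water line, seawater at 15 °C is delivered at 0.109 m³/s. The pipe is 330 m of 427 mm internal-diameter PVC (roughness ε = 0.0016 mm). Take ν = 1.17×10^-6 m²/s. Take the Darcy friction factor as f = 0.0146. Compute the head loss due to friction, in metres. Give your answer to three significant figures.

h_f ≈ 0.333 m

V = 4Q/(πD²) = 4·0.109/(π·0.427²) = 0.7612 m/s
h_f = f(L/D)V²/(2g) = 0.01460·(330/0.427)·0.7612²/(2·9.81) = 0.3332 m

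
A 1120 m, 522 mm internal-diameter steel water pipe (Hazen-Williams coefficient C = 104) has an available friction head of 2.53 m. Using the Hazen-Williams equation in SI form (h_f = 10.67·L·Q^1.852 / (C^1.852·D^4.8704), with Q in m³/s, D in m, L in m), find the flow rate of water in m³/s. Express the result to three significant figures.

Q ≈ 0.195 m³/s

Rearranging: Q = [h_f·C^1.852·D^4.8704 / (10.67·L)]^(1/1.852)
Q = [2.53·104^1.852·0.522^4.8704 / (10.67·1120)]^0.540 = 0.1953 m³/s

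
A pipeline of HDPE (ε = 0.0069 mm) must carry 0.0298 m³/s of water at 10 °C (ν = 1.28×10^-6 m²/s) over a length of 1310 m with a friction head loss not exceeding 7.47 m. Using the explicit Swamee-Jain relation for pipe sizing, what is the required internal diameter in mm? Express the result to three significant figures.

D ≈ 187 mm

Swamee-Jain (Type III): D = 0.66·[ε^1.25·(LQ²/(gh_f))^4.75 + ν·Q^9.4·(L/(gh_f))^5.2]^0.04
LQ²/(gh_f) = 0.01588; L/(gh_f) = 17.88
Term 1 = ε^1.25·(…)^4.75 = 1.00×10^-15; Term 2 = ν·Q^9.4·(…)^5.2 = 1.89×10^-14
D = 0.66·(1.00×10^-15 + 1.89×10^-14)^0.04 = 0.1869 m = 187 mm
Check: V = 1.09 m/s, Re = 1.59×10^5, f = 0.01655, h_f = 6.98 m ≈ 7.47 m ✓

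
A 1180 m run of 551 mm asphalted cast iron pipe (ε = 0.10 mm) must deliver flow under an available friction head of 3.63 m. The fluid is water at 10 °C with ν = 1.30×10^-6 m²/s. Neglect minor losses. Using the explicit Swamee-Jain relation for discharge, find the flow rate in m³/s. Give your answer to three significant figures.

Swamee-Jain (Type II): Q = -0.965·√(gD⁵h_f/L)·ln[ε/(3.7D) + √(3.17ν²L/(gD³h_f))]
√(gD⁵h_f/L) = √(9.81·0.551⁵·3.63/1180) = 0.03915
ε/(3.7D) = 4.91×10^-5; √(3.17ν²L/(gD³h_f)) = 3.26×10^-5
Q = -0.965·0.03915·ln(8.163×10^-5) = 0.3556 m³/s
Check: V = 1.49 m/s, Re = 6.32×10^5, f = 0.01503, h_f = 3.65 m ≈ 3.63 m ✓

Q ≈ 0.356 m³/s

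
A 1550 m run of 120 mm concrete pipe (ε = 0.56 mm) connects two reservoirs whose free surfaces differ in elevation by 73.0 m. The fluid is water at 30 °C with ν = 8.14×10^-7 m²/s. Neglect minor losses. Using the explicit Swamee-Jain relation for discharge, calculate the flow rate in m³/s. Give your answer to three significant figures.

Q ≈ 0.0217 m³/s

Swamee-Jain (Type II): Q = -0.965·√(gD⁵h_f/L)·ln[ε/(3.7D) + √(3.17ν²L/(gD³h_f))]
√(gD⁵h_f/L) = √(9.81·0.120⁵·73.0/1550) = 0.003391
ε/(3.7D) = 0.00126; √(3.17ν²L/(gD³h_f)) = 5.13×10^-5
Q = -0.965·0.003391·ln(0.001313) = 0.02171 m³/s
Check: V = 1.92 m/s, Re = 2.83×10^5, f = 0.03024, h_f = 73.4 m ≈ 73.0 m ✓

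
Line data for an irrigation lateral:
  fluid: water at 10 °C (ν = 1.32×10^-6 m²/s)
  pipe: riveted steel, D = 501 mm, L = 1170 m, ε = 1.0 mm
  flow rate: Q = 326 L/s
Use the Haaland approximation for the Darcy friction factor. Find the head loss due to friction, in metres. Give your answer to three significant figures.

h_f ≈ 7.72 m

V = 4Q/(πD²) = 4·0.326/(π·0.501²) = 1.654 m/s
Re = VD/ν = 1.654·0.501/1.32×10^-6 = 6.28×10^5 → turbulent
ε/D = 1.0/501 = 0.00200
Haaland: f = 0.02371
h_f = f(L/D)V²/(2g) = 0.02371·(1170/0.501)·1.654²/(2·9.81) = 7.719 m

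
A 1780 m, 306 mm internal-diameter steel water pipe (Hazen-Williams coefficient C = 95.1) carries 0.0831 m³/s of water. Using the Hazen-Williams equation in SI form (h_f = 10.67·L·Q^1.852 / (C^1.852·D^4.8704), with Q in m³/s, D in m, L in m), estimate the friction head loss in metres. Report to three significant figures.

h_f = 10.67·1780·0.0831^1.852 / (95.1^1.852·0.306^4.8704) = 13.15 m

h_f ≈ 13.1 m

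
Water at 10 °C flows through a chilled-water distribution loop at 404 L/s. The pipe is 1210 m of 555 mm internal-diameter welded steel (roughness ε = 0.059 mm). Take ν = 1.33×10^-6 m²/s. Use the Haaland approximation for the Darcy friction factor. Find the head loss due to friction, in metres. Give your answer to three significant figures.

h_f ≈ 4.29 m

V = 4Q/(πD²) = 4·0.404/(π·0.555²) = 1.670 m/s
Re = VD/ν = 1.670·0.555/1.33×10^-6 = 6.97×10^5 → turbulent
ε/D = 0.059/555 = 1.06×10^-4
Haaland: f = 0.01385
h_f = f(L/D)V²/(2g) = 0.01385·(1210/0.555)·1.670²/(2·9.81) = 4.291 m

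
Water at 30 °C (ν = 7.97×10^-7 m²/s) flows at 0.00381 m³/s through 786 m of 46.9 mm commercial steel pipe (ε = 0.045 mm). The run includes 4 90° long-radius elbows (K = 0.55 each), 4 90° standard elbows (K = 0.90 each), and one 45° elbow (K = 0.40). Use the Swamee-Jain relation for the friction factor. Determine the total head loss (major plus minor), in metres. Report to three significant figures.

V = 4Q/(πD²) = 2.205 m/s; V²/2g = 0.2479 m
Re = 1.30×10^5, ε/D = 9.59×10^-4 → f = 0.02169 (Swamee-Jain)
Major: h_f = f(L/D)·V²/2g = 0.02169·16759·0.2479 = 90.12 m
Minor: ΣK = 6.20; h_m = ΣK·V²/2g = 1.537 m
Total H_L = 90.12 + 1.537 = 91.66 m

H_L ≈ 91.7 m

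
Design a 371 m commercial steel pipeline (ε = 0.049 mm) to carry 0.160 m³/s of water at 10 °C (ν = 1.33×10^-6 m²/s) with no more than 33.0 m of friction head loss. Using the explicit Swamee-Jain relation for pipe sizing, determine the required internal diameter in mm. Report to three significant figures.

Swamee-Jain (Type III): D = 0.66·[ε^1.25·(LQ²/(gh_f))^4.75 + ν·Q^9.4·(L/(gh_f))^5.2]^0.04
LQ²/(gh_f) = 0.02934; L/(gh_f) = 1.146
Term 1 = ε^1.25·(…)^4.75 = 2.15×10^-13; Term 2 = ν·Q^9.4·(…)^5.2 = 8.92×10^-14
D = 0.66·(2.15×10^-13 + 8.92×10^-14)^0.04 = 0.2084 m = 208 mm
Check: V = 4.69 m/s, Re = 7.35×10^5, f = 0.01541, h_f = 30.8 m ≈ 33.0 m ✓

D ≈ 208 mm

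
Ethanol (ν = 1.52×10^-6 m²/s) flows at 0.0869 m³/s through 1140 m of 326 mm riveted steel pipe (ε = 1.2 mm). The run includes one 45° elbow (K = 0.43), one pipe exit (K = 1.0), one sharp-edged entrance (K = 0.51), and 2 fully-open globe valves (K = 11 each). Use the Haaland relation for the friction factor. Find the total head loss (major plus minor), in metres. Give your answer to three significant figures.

V = 4Q/(πD²) = 1.041 m/s; V²/2g = 0.05524 m
Re = 2.23×10^5, ε/D = 0.00368 → f = 0.02826 (Haaland)
Major: h_f = f(L/D)·V²/2g = 0.02826·3497·0.05524 = 5.460 m
Minor: ΣK = 23.9; h_m = ΣK·V²/2g = 1.323 m
Total H_L = 5.460 + 1.323 = 6.783 m

H_L ≈ 6.78 m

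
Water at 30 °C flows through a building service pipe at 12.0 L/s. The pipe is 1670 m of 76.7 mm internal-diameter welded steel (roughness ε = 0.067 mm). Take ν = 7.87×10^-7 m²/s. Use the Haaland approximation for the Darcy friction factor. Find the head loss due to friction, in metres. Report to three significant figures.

h_f ≈ 151 m

V = 4Q/(πD²) = 4·0.0120/(π·0.0767²) = 2.597 m/s
Re = VD/ν = 2.597·0.0767/7.87×10^-7 = 2.53×10^5 → turbulent
ε/D = 0.067/76.7 = 8.74×10^-4
Haaland: f = 0.02013
h_f = f(L/D)V²/(2g) = 0.02013·(1670/0.0767)·2.597²/(2·9.81) = 150.7 m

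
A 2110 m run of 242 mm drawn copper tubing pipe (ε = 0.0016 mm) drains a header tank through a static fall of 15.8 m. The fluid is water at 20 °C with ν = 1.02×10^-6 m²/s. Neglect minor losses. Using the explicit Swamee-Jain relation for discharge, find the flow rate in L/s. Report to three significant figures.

Swamee-Jain (Type II): Q = -0.965·√(gD⁵h_f/L)·ln[ε/(3.7D) + √(3.17ν²L/(gD³h_f))]
√(gD⁵h_f/L) = √(9.81·0.242⁵·15.8/2110) = 0.007808
ε/(3.7D) = 1.79×10^-6; √(3.17ν²L/(gD³h_f)) = 5.63×10^-5
Q = -0.965·0.007808·ln(5.807×10^-5) = 0.07350 m³/s
Check: V = 1.60 m/s, Re = 3.79×10^5, f = 0.01385, h_f = 15.7 m ≈ 15.8 m ✓

Q ≈ 73.5 L/s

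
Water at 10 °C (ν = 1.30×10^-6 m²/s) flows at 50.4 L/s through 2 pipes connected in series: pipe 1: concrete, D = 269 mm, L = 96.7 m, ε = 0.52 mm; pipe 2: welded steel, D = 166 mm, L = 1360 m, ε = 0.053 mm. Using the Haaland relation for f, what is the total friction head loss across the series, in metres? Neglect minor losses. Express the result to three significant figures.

Pipe 1: V = 0.8868 m/s, Re = 1.84×10^5, ε/D = 0.00193, f = 0.02413, h_1 = f(L/D)V²/2g = 0.3477 m
Pipe 2: V = 2.329 m/s, Re = 2.97×10^5, ε/D = 3.19×10^-4, f = 0.01695, h_2 = f(L/D)V²/2g = 38.38 m
Series → Q common, losses add: H = Σh = 38.73 m

H ≈ 38.7 m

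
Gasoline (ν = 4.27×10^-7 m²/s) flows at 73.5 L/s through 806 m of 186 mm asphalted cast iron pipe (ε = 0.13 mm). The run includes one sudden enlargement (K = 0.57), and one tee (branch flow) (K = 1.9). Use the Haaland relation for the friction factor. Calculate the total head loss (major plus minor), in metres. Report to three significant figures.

V = 4Q/(πD²) = 2.705 m/s; V²/2g = 0.3729 m
Re = 1.18×10^6, ε/D = 6.99×10^-4 → f = 0.01836 (Haaland)
Major: h_f = f(L/D)·V²/2g = 0.01836·4333·0.3729 = 29.67 m
Minor: ΣK = 2.47; h_m = ΣK·V²/2g = 0.9212 m
Total H_L = 29.67 + 0.9212 = 30.59 m

H_L ≈ 30.6 m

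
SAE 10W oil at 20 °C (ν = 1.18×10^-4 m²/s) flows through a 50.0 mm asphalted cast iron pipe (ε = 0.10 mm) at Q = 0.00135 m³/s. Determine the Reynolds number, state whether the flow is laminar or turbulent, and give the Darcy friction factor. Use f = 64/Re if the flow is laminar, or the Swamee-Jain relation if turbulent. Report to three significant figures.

V = 4Q/(πD²) = 0.6875 m/s
Re = VD/ν = 0.6875·0.0500/1.18×10^-4 = 291
Re < 2300 → laminar → f = 64/Re = 0.2197

Re ≈ 291; laminar; f = 64/Re ≈ 0.220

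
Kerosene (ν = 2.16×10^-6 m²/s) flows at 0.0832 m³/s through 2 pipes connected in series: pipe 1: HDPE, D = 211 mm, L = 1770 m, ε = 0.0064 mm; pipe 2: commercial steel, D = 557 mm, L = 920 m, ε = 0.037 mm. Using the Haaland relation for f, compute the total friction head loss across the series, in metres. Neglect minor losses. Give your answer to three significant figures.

H ≈ 37.1 m

Pipe 1: V = 2.379 m/s, Re = 2.32×10^5, ε/D = 3.03×10^-5, f = 0.01527, h_1 = f(L/D)V²/2g = 36.97 m
Pipe 2: V = 0.3414 m/s, Re = 8.80×10^4, ε/D = 6.64×10^-5, f = 0.01857, h_2 = f(L/D)V²/2g = 0.1822 m
Series → Q common, losses add: H = Σh = 37.15 m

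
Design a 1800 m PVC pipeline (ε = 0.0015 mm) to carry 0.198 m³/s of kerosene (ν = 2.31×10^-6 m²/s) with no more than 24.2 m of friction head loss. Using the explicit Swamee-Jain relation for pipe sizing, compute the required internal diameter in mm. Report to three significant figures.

D ≈ 326 mm

Swamee-Jain (Type III): D = 0.66·[ε^1.25·(LQ²/(gh_f))^4.75 + ν·Q^9.4·(L/(gh_f))^5.2]^0.04
LQ²/(gh_f) = 0.2972; L/(gh_f) = 7.582
Term 1 = ε^1.25·(…)^4.75 = 1.65×10^-10; Term 2 = ν·Q^9.4·(…)^5.2 = 2.12×10^-8
D = 0.66·(1.65×10^-10 + 2.12×10^-8)^0.04 = 0.3257 m = 326 mm
Check: V = 2.38 m/s, Re = 3.35×10^5, f = 0.01414, h_f = 22.5 m ≈ 24.2 m ✓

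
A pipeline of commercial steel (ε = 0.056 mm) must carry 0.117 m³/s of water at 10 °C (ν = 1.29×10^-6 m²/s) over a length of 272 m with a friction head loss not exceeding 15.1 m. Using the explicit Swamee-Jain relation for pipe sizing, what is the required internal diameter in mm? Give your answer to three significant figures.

Swamee-Jain (Type III): D = 0.66·[ε^1.25·(LQ²/(gh_f))^4.75 + ν·Q^9.4·(L/(gh_f))^5.2]^0.04
LQ²/(gh_f) = 0.02514; L/(gh_f) = 1.836
Term 1 = ε^1.25·(…)^4.75 = 1.22×10^-13; Term 2 = ν·Q^9.4·(…)^5.2 = 5.30×10^-14
D = 0.66·(1.22×10^-13 + 5.30×10^-14)^0.04 = 0.2038 m = 204 mm
Check: V = 3.59 m/s, Re = 5.67×10^5, f = 0.01603, h_f = 14.0 m ≈ 15.1 m ✓

D ≈ 204 mm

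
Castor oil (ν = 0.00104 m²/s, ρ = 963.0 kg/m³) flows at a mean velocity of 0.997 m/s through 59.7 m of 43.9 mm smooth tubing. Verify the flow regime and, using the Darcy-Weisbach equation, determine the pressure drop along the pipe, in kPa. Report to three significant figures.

Re = VD/ν = 0.997·0.04390/0.00104 = 42.1 → laminar (Re < 2300)
f = 64/Re = 1.521
h_f = f(L/D)V²/(2g) = 1.521·(59.7/0.04390)·0.997²/(2·9.81) = 104.8 m
Δp = ρg·h_f = 963.0·9.81·104.8 = 989.8 kPa

Δp ≈ 990 kPa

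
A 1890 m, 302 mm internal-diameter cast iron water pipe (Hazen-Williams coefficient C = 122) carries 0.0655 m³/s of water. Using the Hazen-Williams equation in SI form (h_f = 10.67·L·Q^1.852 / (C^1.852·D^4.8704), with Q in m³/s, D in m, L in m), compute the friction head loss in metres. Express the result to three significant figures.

h_f = 10.67·1890·0.0655^1.852 / (122^1.852·0.302^4.8704) = 6.039 m

h_f ≈ 6.04 m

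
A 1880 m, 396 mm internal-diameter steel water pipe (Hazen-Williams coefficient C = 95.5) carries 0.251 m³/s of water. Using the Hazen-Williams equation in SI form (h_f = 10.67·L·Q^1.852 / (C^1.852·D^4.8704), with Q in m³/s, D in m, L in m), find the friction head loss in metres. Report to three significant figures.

h_f ≈ 30.4 m

h_f = 10.67·1880·0.251^1.852 / (95.5^1.852·0.396^4.8704) = 30.40 m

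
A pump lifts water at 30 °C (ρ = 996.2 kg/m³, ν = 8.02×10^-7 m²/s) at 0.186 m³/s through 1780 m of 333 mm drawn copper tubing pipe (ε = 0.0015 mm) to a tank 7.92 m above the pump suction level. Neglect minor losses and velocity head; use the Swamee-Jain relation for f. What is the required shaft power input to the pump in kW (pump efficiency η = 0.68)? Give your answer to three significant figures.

P_shaft ≈ 60.9 kW

V = 4Q/(πD²) = 2.136 m/s; Re = 8.87×10^5; ε/D = 4.50×10^-6; f = 0.01195
h_f = f(L/D)V²/2g = 14.85 m
Total head H = z + h_f = 7.92 + 14.85 = 22.77 m
P_hyd = ρgQH = 996.2·9.81·0.186·22.77 = 41.39 kW
P_shaft = P_hyd/η = 41.39/0.68 = 60.87 kW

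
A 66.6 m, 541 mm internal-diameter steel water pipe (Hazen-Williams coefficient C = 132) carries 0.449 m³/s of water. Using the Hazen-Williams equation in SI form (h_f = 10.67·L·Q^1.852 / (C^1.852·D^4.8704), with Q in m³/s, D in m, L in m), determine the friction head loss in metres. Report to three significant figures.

h_f ≈ 0.380 m

h_f = 10.67·66.6·0.449^1.852 / (132^1.852·0.541^4.8704) = 0.3800 m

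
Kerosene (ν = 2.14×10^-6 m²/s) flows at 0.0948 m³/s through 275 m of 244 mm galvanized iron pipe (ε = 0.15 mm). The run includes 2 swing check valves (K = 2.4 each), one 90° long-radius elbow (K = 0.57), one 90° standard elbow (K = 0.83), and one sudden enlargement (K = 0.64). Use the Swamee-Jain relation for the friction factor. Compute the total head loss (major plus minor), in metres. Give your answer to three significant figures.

H_L ≈ 5.99 m

V = 4Q/(πD²) = 2.027 m/s; V²/2g = 0.2095 m
Re = 2.31×10^5, ε/D = 6.15×10^-4 → f = 0.01930 (Swamee-Jain)
Major: h_f = f(L/D)·V²/2g = 0.01930·1127·0.2095 = 4.556 m
Minor: ΣK = 6.84; h_m = ΣK·V²/2g = 1.433 m
Total H_L = 4.556 + 1.433 = 5.989 m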